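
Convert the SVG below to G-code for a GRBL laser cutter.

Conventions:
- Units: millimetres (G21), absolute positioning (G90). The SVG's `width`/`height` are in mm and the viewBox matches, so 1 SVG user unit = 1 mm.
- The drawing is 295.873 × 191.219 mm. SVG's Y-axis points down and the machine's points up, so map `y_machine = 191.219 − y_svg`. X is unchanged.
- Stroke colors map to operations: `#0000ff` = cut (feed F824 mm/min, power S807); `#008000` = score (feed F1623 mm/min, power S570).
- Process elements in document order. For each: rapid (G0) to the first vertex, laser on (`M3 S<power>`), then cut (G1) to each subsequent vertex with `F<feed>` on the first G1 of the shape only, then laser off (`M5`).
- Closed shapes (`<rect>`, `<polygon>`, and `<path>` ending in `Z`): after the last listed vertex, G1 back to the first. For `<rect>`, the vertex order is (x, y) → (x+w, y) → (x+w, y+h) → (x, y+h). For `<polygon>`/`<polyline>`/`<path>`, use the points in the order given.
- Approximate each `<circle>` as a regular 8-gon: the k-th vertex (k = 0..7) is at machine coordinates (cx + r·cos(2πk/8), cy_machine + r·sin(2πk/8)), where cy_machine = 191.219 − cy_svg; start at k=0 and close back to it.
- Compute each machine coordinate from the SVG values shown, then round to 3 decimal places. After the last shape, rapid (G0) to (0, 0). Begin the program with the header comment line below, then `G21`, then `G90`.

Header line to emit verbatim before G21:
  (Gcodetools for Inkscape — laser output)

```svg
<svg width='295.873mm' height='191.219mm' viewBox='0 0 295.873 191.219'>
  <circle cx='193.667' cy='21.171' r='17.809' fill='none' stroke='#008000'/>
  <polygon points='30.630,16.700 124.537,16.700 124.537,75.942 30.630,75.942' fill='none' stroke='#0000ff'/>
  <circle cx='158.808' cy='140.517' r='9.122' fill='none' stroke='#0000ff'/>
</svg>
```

viewBox `0 0 295.873 191.219` with mm width/height → 1 unit = 1 mm. Flip: y_m = 191.219 − y_svg.

**Shape 1** — `<circle>` circle, stroke `#008000` → score (S570, F1623). Machine vertices: (211.476,170.048) → (206.260,182.641) → (193.667,187.857) → (181.074,182.641) → (175.858,170.048) → (181.074,157.455) → (193.667,152.239) → (206.260,157.455) → (211.476,170.048). Closed: final G1 returns to the first vertex.

**Shape 2** — `<polygon>` rectangle, stroke `#0000ff` → cut (S807, F824). Machine vertices: (30.630,174.519) → (124.537,174.519) → (124.537,115.277) → (30.630,115.277) → (30.630,174.519). Closed: final G1 returns to the first vertex.

**Shape 3** — `<circle>` circle, stroke `#0000ff` → cut (S807, F824). Machine vertices: (167.930,50.702) → (165.258,57.152) → (158.808,59.824) → (152.358,57.152) → (149.686,50.702) → (152.358,44.252) → (158.808,41.580) → (165.258,44.252) → (167.930,50.702). Closed: final G1 returns to the first vertex.

(Gcodetools for Inkscape — laser output)
G21
G90
G0 X211.476 Y170.048
M3 S570
G1 X206.260 Y182.641 F1623
G1 X193.667 Y187.857
G1 X181.074 Y182.641
G1 X175.858 Y170.048
G1 X181.074 Y157.455
G1 X193.667 Y152.239
G1 X206.260 Y157.455
G1 X211.476 Y170.048
M5
G0 X30.630 Y174.519
M3 S807
G1 X124.537 Y174.519 F824
G1 X124.537 Y115.277
G1 X30.630 Y115.277
G1 X30.630 Y174.519
M5
G0 X167.930 Y50.702
M3 S807
G1 X165.258 Y57.152 F824
G1 X158.808 Y59.824
G1 X152.358 Y57.152
G1 X149.686 Y50.702
G1 X152.358 Y44.252
G1 X158.808 Y41.580
G1 X165.258 Y44.252
G1 X167.930 Y50.702
M5
G0 X0.000 Y0.000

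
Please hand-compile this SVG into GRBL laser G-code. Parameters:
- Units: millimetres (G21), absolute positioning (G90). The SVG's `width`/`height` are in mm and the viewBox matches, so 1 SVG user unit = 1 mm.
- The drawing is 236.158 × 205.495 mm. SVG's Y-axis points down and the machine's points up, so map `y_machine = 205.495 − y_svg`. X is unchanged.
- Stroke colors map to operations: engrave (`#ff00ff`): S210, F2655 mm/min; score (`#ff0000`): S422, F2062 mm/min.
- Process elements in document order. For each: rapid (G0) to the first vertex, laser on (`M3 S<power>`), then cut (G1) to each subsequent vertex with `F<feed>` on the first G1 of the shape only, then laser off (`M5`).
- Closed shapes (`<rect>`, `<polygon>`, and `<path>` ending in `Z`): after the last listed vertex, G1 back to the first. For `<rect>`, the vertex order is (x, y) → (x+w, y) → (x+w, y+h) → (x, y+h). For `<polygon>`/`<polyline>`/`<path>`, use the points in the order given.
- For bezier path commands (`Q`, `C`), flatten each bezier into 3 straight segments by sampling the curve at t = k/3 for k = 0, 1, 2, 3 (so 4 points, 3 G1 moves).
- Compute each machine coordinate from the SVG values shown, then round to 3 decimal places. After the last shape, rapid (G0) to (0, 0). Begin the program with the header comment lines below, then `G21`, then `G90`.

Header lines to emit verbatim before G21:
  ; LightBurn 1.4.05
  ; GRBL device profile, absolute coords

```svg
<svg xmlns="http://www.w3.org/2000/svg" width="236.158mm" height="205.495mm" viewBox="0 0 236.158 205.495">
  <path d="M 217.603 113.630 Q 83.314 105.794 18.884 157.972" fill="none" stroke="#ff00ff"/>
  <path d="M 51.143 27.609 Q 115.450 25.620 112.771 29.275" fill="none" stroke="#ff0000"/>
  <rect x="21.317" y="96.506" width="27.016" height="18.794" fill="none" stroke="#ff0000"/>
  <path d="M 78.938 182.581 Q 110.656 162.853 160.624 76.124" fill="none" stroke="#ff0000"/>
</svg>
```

; LightBurn 1.4.05
; GRBL device profile, absolute coords
G21
G90
G0 X217.603 Y91.865
M3 S210
G1 X135.839 Y90.421 F2655
G1 X69.599 Y75.640
G1 X18.884 Y47.523
M5
G0 X51.143 Y177.886
M3 S422
G1 X86.571 Y178.585 F2062
G1 X107.114 Y178.030
G1 X112.771 Y176.220
M5
G0 X21.317 Y108.989
M3 S422
G1 X48.333 Y108.989 F2062
G1 X48.333 Y90.195
G1 X21.317 Y90.195
G1 X21.317 Y108.989
M5
G0 X78.938 Y22.914
M3 S422
G1 X102.111 Y43.511 F2062
G1 X129.340 Y78.996
G1 X160.624 Y129.371
M5
G0 X0.000 Y0.000

1 u = 1 mm; y_m = 205.495 − y.

[1] `<path>` quadratic bezier, #ff00ff→engrave S210 F2655: (217.603,91.865) → (135.839,90.421) → (69.599,75.640) → (18.884,47.523)

[2] `<path>` quadratic bezier, #ff0000→score S422 F2062: (51.143,177.886) → (86.571,178.585) → (107.114,178.030) → (112.771,176.220)

[3] `<rect>` rectangle, #ff0000→score S422 F2062: (21.317,108.989) → (48.333,108.989) → (48.333,90.195) → (21.317,90.195) → (21.317,108.989) (closed)

[4] `<path>` quadratic bezier, #ff0000→score S422 F2062: (78.938,22.914) → (102.111,43.511) → (129.340,78.996) → (160.624,129.371)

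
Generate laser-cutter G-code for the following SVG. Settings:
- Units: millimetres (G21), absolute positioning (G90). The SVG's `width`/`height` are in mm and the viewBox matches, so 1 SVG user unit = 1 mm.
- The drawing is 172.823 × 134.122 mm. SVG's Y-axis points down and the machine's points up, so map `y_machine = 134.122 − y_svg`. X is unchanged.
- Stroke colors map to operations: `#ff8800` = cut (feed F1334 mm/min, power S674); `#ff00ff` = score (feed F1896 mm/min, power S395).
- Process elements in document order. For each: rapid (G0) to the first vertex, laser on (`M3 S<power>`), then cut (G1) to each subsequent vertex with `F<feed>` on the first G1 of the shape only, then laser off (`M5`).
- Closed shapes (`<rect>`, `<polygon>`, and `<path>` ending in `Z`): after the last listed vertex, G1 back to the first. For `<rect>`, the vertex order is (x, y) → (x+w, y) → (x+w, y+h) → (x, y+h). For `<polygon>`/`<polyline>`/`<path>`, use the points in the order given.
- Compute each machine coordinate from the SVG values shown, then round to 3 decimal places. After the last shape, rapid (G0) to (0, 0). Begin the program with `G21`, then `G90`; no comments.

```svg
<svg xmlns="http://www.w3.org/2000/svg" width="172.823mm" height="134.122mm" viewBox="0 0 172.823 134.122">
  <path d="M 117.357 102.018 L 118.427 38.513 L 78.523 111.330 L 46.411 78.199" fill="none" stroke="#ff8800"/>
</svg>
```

G21
G90
G0 X117.357 Y32.104
M3 S674
G1 X118.427 Y95.609 F1334
G1 X78.523 Y22.792
G1 X46.411 Y55.923
M5
G0 X0.000 Y0.000

1 u = 1 mm; y_m = 134.122 − y.

[1] `<path>` open polyline, #ff8800→cut S674 F1334: (117.357,32.104) → (118.427,95.609) → (78.523,22.792) → (46.411,55.923)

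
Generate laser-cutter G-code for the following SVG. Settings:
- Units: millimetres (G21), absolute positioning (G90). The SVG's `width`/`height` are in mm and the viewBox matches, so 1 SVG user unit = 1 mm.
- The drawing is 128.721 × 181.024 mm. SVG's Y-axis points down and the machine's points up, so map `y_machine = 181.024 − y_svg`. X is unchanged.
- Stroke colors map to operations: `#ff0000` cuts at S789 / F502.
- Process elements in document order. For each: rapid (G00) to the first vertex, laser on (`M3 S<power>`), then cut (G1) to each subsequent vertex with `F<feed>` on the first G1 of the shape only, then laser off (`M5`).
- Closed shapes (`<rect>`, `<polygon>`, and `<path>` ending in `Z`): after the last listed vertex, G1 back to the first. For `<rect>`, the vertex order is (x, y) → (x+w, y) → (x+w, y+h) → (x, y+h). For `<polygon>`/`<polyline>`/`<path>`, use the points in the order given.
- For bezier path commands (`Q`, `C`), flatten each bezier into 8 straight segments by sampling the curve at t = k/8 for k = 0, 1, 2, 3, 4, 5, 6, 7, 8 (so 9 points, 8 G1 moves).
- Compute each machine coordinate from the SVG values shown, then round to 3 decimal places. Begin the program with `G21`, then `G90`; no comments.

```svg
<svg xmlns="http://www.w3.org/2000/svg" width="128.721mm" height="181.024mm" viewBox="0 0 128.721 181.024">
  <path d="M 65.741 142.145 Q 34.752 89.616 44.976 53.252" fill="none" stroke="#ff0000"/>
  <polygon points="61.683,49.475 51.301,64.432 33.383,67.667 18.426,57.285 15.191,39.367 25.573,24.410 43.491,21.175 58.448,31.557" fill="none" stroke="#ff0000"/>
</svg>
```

Since the viewBox matches the mm dimensions, user units are millimetres directly. The only transform is the Y-flip y_m = 181.024 − y_svg.

Shape 1 is a quadratic bezier drawn with `<path>`. Its stroke #ff0000 means cut at S789, F502. After flipping Y the toolpath is (65.741,38.879) → (58.638,51.759) → (52.822,64.133) → (48.295,76.003) → (45.055,87.367) → (43.104,98.226) → (42.440,108.580) → (43.064,118.428) → (44.976,127.772).

Shape 2 is a regular polygon drawn with `<polygon>`. Its stroke #ff0000 means cut at S789, F502. After flipping Y the toolpath is (61.683,131.549) → (51.301,116.592) → (33.383,113.357) → (18.426,123.739) → (15.191,141.657) → (25.573,156.614) → (43.491,159.849) → (58.448,149.467) → (61.683,131.549), returning to the start.

G21
G90
G00 X65.741 Y38.879
M3 S789
G1 X58.638 Y51.759 F502
G1 X52.822 Y64.133
G1 X48.295 Y76.003
G1 X45.055 Y87.367
G1 X43.104 Y98.226
G1 X42.440 Y108.580
G1 X43.064 Y118.428
G1 X44.976 Y127.772
M5
G00 X61.683 Y131.549
M3 S789
G1 X51.301 Y116.592 F502
G1 X33.383 Y113.357
G1 X18.426 Y123.739
G1 X15.191 Y141.657
G1 X25.573 Y156.614
G1 X43.491 Y159.849
G1 X58.448 Y149.467
G1 X61.683 Y131.549
M5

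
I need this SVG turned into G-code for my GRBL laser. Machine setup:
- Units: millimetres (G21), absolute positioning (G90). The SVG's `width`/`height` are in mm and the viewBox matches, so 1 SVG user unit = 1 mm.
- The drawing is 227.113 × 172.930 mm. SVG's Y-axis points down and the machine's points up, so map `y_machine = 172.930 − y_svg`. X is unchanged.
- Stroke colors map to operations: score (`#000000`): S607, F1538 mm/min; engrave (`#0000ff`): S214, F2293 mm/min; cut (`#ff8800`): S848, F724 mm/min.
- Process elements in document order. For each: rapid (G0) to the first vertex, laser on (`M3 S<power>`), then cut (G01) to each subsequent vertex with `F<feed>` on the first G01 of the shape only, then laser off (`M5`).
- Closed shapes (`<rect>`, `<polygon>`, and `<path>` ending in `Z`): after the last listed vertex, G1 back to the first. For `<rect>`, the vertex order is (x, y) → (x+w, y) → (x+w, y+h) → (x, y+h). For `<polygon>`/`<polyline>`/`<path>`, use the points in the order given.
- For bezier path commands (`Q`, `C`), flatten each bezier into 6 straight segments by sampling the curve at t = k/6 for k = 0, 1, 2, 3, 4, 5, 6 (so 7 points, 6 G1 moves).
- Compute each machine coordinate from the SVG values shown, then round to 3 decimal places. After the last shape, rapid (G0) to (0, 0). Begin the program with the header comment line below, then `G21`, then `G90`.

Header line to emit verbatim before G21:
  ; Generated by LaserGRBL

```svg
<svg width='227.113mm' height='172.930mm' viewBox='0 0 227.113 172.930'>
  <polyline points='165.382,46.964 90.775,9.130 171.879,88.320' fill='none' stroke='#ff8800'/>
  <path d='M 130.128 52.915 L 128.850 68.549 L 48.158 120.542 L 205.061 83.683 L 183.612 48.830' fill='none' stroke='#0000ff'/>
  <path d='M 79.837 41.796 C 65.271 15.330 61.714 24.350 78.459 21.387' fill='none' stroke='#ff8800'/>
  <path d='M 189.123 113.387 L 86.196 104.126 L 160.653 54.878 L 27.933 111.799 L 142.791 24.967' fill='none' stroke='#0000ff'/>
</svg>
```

Since the viewBox matches the mm dimensions, user units are millimetres directly. The only transform is the Y-flip y_m = 172.930 − y_svg.

Shape 1 is a open polyline drawn with `<polyline>`. Its stroke #ff8800 means cut at S848, F724. After flipping Y the toolpath is (165.382,125.966) → (90.775,163.800) → (171.879,84.610).

Shape 2 is a open polyline drawn with `<path>`. Its stroke #0000ff means engrave at S214, F2293. After flipping Y the toolpath is (130.128,120.015) → (128.850,104.381) → (48.158,52.388) → (205.061,89.247) → (183.612,124.100).

Shape 3 is a cubic bezier drawn with `<path>`. Its stroke #ff8800 means cut at S848, F724. After flipping Y the toolpath is (79.837,131.134) → (73.514,141.630) → (69.285,147.529) → (67.406,150.152) → (68.137,150.816) → (71.735,150.840) → (78.459,151.543).

Shape 4 is a open polyline drawn with `<path>`. Its stroke #0000ff means engrave at S214, F2293. After flipping Y the toolpath is (189.123,59.543) → (86.196,68.804) → (160.653,118.052) → (27.933,61.131) → (142.791,147.963).

; Generated by LaserGRBL
G21
G90
G0 X165.382 Y125.966
M3 S848
G01 X90.775 Y163.800 F724
G01 X171.879 Y84.610
M5
G0 X130.128 Y120.015
M3 S214
G01 X128.850 Y104.381 F2293
G01 X48.158 Y52.388
G01 X205.061 Y89.247
G01 X183.612 Y124.100
M5
G0 X79.837 Y131.134
M3 S848
G01 X73.514 Y141.630 F724
G01 X69.285 Y147.529
G01 X67.406 Y150.152
G01 X68.137 Y150.816
G01 X71.735 Y150.840
G01 X78.459 Y151.543
M5
G0 X189.123 Y59.543
M3 S214
G01 X86.196 Y68.804 F2293
G01 X160.653 Y118.052
G01 X27.933 Y61.131
G01 X142.791 Y147.963
M5
G0 X0.000 Y0.000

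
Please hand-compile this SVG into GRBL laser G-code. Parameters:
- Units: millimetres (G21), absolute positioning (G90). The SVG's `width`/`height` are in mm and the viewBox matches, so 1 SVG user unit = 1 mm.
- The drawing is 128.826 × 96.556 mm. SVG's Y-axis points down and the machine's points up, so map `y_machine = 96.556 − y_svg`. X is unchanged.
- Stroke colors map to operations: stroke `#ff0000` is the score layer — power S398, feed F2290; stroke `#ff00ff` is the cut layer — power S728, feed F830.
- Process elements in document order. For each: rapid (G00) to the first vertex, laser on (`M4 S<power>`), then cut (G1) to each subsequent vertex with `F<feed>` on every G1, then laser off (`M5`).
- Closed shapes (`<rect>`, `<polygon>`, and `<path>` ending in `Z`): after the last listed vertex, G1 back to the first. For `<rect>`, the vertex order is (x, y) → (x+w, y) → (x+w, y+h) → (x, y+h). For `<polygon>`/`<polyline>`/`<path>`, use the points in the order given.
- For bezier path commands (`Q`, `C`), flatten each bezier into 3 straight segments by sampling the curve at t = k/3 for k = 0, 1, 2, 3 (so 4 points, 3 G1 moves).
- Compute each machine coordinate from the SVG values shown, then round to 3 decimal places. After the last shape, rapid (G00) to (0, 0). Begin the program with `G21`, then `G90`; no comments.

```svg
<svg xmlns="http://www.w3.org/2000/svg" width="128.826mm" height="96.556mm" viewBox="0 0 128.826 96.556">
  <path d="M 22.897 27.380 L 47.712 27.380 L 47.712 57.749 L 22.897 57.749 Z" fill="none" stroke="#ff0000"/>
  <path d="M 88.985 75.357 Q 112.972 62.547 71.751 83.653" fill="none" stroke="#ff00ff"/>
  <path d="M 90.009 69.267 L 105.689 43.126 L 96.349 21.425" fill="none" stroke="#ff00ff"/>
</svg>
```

Since the viewBox matches the mm dimensions, user units are millimetres directly. The only transform is the Y-flip y_m = 96.556 − y_svg.

Shape 1 is a rectangle drawn with `<path>`. Its stroke #ff0000 means score at S398, F2290. After flipping Y the toolpath is (22.897,69.176) → (47.712,69.176) → (47.712,38.807) → (22.897,38.807) → (22.897,69.176), returning to the start.

Shape 2 is a quadratic bezier drawn with `<path>`. Its stroke #ff00ff means cut at S728, F830. After flipping Y the toolpath is (88.985,21.199) → (97.731,25.971) → (91.986,23.205) → (71.751,12.903).

Shape 3 is a open polyline drawn with `<path>`. Its stroke #ff00ff means cut at S728, F830. After flipping Y the toolpath is (90.009,27.289) → (105.689,53.430) → (96.349,75.131).

G21
G90
G00 X22.897 Y69.176
M4 S398
G1 X47.712 Y69.176 F2290
G1 X47.712 Y38.807 F2290
G1 X22.897 Y38.807 F2290
G1 X22.897 Y69.176 F2290
M5
G00 X88.985 Y21.199
M4 S728
G1 X97.731 Y25.971 F830
G1 X91.986 Y23.205 F830
G1 X71.751 Y12.903 F830
M5
G00 X90.009 Y27.289
M4 S728
G1 X105.689 Y53.430 F830
G1 X96.349 Y75.131 F830
M5
G00 X0.000 Y0.000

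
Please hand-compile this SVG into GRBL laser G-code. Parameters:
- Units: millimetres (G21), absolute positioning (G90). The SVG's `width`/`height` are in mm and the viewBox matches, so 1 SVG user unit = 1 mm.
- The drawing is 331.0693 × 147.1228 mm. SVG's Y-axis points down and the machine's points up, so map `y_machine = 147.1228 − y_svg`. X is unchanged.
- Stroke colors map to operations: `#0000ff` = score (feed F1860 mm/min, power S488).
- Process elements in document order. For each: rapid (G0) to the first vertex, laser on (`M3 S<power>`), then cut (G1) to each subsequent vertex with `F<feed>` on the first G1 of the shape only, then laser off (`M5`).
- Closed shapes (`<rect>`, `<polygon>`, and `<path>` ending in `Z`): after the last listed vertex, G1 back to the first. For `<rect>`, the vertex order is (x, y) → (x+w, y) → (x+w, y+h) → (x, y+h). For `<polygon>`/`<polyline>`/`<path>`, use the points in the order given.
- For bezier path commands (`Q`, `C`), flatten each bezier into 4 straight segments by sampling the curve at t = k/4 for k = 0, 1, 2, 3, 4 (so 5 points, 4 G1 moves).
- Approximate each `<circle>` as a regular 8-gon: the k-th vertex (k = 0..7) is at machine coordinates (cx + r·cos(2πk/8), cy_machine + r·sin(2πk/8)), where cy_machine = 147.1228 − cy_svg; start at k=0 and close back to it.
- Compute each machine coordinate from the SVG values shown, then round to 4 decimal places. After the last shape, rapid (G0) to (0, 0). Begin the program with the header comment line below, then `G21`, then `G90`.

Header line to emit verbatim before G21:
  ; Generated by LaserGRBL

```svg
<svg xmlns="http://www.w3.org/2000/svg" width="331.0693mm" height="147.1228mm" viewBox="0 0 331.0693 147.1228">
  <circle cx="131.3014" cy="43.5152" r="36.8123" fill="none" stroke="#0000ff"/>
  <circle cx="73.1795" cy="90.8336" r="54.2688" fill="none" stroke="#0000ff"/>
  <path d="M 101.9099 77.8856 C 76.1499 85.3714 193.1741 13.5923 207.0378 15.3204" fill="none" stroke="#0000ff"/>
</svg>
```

Since the viewBox matches the mm dimensions, user units are millimetres directly. The only transform is the Y-flip y_m = 147.1228 − y_svg.

Shape 1 is a circle drawn with `<circle>`. Its stroke #0000ff means score at S488, F1860. After flipping Y the toolpath is (168.1137,103.6076) → (157.3316,129.6378) → (131.3014,140.4199) → (105.2712,129.6378) → (94.4891,103.6076) → (105.2712,77.5774) → (131.3014,66.7953) → (157.3316,77.5774) → (168.1137,103.6076), returning to the start.

Shape 2 is a circle drawn with `<circle>`. Its stroke #0000ff means score at S488, F1860. After flipping Y the toolpath is (127.4483,56.2892) → (111.5533,94.6630) → (73.1795,110.5580) → (34.8057,94.6630) → (18.9107,56.2892) → (34.8057,17.9154) → (73.1795,2.0204) → (111.5533,17.9154) → (127.4483,56.2892), returning to the start.

Shape 3 is a cubic bezier drawn with `<path>`. Its stroke #0000ff means score at S488, F1860. After flipping Y the toolpath is (101.9099,69.2372) → (105.5191,76.0980) → (139.6150,98.3607) → (181.1403,121.7029) → (207.0378,131.8024).

; Generated by LaserGRBL
G21
G90
G0 X168.1137 Y103.6076
M3 S488
G1 X157.3316 Y129.6378 F1860
G1 X131.3014 Y140.4199
G1 X105.2712 Y129.6378
G1 X94.4891 Y103.6076
G1 X105.2712 Y77.5774
G1 X131.3014 Y66.7953
G1 X157.3316 Y77.5774
G1 X168.1137 Y103.6076
M5
G0 X127.4483 Y56.2892
M3 S488
G1 X111.5533 Y94.6630 F1860
G1 X73.1795 Y110.5580
G1 X34.8057 Y94.6630
G1 X18.9107 Y56.2892
G1 X34.8057 Y17.9154
G1 X73.1795 Y2.0204
G1 X111.5533 Y17.9154
G1 X127.4483 Y56.2892
M5
G0 X101.9099 Y69.2372
M3 S488
G1 X105.5191 Y76.0980 F1860
G1 X139.6150 Y98.3607
G1 X181.1403 Y121.7029
G1 X207.0378 Y131.8024
M5
G0 X0.0000 Y0.0000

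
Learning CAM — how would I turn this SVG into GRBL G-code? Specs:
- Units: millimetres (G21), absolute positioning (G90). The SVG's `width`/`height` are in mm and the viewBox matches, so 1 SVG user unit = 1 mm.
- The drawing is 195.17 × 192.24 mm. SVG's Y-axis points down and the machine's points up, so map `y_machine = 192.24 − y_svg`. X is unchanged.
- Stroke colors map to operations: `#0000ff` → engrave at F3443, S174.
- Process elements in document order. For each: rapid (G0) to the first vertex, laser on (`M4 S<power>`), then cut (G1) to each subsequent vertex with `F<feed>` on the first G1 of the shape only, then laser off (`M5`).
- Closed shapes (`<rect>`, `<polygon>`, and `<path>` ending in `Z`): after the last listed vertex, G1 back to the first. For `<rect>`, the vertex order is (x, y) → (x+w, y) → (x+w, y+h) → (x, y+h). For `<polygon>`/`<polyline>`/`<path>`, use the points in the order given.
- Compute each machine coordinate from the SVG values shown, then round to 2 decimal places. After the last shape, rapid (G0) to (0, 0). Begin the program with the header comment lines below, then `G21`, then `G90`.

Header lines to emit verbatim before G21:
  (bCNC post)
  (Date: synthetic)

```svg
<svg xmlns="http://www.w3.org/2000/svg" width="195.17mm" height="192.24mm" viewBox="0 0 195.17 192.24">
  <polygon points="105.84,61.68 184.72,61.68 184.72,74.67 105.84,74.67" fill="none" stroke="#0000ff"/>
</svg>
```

(bCNC post)
(Date: synthetic)
G21
G90
G0 X105.84 Y130.56
M4 S174
G1 X184.72 Y130.56 F3443
G1 X184.72 Y117.57
G1 X105.84 Y117.57
G1 X105.84 Y130.56
M5
G0 X0.00 Y0.00

viewBox `0 0 195.17 192.24` with mm width/height → 1 unit = 1 mm. Flip: y_m = 192.24 − y_svg.

**Shape 1** — `<polygon>` rectangle, stroke `#0000ff` → engrave (S174, F3443). Machine vertices: (105.84,130.56) → (184.72,130.56) → (184.72,117.57) → (105.84,117.57) → (105.84,130.56). Closed: final G1 returns to the first vertex.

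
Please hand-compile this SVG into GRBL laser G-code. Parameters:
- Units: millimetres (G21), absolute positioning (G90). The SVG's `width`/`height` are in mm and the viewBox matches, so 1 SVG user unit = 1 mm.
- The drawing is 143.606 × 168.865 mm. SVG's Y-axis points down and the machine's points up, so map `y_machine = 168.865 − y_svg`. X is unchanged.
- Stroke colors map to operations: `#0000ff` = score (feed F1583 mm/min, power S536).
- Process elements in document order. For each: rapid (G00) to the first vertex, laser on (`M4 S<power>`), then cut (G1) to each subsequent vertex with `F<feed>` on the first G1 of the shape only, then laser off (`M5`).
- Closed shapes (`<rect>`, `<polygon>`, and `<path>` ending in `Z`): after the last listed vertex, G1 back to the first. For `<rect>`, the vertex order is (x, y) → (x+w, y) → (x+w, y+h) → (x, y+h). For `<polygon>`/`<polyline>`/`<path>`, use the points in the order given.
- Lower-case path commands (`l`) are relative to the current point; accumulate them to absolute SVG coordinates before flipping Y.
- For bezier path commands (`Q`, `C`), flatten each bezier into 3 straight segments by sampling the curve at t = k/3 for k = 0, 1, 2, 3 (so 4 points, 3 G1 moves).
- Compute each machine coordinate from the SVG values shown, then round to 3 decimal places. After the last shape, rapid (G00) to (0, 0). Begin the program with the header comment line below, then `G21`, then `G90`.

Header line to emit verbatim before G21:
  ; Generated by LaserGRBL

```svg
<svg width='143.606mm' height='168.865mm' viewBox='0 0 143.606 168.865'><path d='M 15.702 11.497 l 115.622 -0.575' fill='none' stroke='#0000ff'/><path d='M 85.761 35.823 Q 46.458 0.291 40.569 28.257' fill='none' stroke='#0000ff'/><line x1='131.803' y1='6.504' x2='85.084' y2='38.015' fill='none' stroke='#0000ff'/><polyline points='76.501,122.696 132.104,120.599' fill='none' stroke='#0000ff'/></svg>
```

Since the viewBox matches the mm dimensions, user units are millimetres directly. The only transform is the Y-flip y_m = 168.865 − y_svg.

Shape 1 is a line segment drawn with `<path>`. Its stroke #0000ff means score at S536, F1583. After flipping Y the toolpath is (15.702,157.368) → (131.324,157.943).

Shape 2 is a quadratic bezier drawn with `<path>`. Its stroke #0000ff means score at S536, F1583. After flipping Y the toolpath is (85.761,133.042) → (63.272,149.675) → (48.208,152.197) → (40.569,140.608).

Shape 3 is a line segment drawn with `<line>`. Its stroke #0000ff means score at S536, F1583. After flipping Y the toolpath is (131.803,162.361) → (85.084,130.850).

Shape 4 is a line segment drawn with `<polyline>`. Its stroke #0000ff means score at S536, F1583. After flipping Y the toolpath is (76.501,46.169) → (132.104,48.266).

; Generated by LaserGRBL
G21
G90
G00 X15.702 Y157.368
M4 S536
G1 X131.324 Y157.943 F1583
M5
G00 X85.761 Y133.042
M4 S536
G1 X63.272 Y149.675 F1583
G1 X48.208 Y152.197
G1 X40.569 Y140.608
M5
G00 X131.803 Y162.361
M4 S536
G1 X85.084 Y130.850 F1583
M5
G00 X76.501 Y46.169
M4 S536
G1 X132.104 Y48.266 F1583
M5
G00 X0.000 Y0.000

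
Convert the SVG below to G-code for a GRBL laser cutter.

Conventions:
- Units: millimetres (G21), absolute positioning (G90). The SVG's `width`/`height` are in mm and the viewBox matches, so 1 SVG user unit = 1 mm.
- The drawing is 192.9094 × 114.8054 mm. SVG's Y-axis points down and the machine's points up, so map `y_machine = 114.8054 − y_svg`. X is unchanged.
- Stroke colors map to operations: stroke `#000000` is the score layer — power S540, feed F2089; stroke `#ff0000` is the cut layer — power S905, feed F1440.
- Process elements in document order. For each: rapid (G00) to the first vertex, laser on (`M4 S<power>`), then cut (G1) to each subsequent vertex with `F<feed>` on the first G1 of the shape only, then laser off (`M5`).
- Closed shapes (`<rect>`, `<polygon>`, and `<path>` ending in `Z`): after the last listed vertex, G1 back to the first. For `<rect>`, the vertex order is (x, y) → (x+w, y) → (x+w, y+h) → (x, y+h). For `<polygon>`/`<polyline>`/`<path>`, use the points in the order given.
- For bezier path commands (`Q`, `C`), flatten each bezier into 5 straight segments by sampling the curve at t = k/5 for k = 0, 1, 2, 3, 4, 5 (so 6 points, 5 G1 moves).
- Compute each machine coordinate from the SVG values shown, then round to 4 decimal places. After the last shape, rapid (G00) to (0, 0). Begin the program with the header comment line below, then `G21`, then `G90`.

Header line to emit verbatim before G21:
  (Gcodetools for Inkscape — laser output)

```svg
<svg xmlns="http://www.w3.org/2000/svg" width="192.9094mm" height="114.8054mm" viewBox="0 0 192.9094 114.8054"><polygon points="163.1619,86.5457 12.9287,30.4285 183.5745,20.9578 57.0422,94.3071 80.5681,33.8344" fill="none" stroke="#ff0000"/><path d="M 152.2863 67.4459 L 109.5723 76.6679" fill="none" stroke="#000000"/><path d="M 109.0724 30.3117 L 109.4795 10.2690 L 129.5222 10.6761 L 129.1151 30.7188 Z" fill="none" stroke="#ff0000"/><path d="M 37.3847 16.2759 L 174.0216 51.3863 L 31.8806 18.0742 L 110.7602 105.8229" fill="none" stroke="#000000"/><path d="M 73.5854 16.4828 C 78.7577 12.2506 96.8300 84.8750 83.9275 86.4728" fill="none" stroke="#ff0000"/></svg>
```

1 u = 1 mm; y_m = 114.8054 − y.

[1] `<polygon>` closed polygon, #ff0000→cut S905 F1440: (163.1619,28.2597) → (12.9287,84.3769) → (183.5745,93.8476) → (57.0422,20.4983) → (80.5681,80.9710) → (163.1619,28.2597) (closed)

[2] `<path>` line segment, #000000→score S540 F2089: (152.2863,47.3595) → (109.5723,38.1375)

[3] `<path>` regular polygon, #ff0000→cut S905 F1440: (109.0724,84.4937) → (109.4795,104.5364) → (129.5222,104.1293) → (129.1151,84.0866) → (109.0724,84.4937) (closed)

[4] `<path>` open polyline, #000000→score S540 F2089: (37.3847,98.5295) → (174.0216,63.4191) → (31.8806,96.7312) → (110.7602,8.9825)

[5] `<path>` cubic bezier, #ff0000→cut S905 F1440: (73.5854,98.3226) → (77.8858,92.8222) → (83.1762,75.9746) → (87.3506,54.8782) → (88.3030,36.6314) → (83.9275,28.3326)

(Gcodetools for Inkscape — laser output)
G21
G90
G00 X163.1619 Y28.2597
M4 S905
G1 X12.9287 Y84.3769 F1440
G1 X183.5745 Y93.8476
G1 X57.0422 Y20.4983
G1 X80.5681 Y80.9710
G1 X163.1619 Y28.2597
M5
G00 X152.2863 Y47.3595
M4 S540
G1 X109.5723 Y38.1375 F2089
M5
G00 X109.0724 Y84.4937
M4 S905
G1 X109.4795 Y104.5364 F1440
G1 X129.5222 Y104.1293
G1 X129.1151 Y84.0866
G1 X109.0724 Y84.4937
M5
G00 X37.3847 Y98.5295
M4 S540
G1 X174.0216 Y63.4191 F2089
G1 X31.8806 Y96.7312
G1 X110.7602 Y8.9825
M5
G00 X73.5854 Y98.3226
M4 S905
G1 X77.8858 Y92.8222 F1440
G1 X83.1762 Y75.9746
G1 X87.3506 Y54.8782
G1 X88.3030 Y36.6314
G1 X83.9275 Y28.3326
M5
G00 X0.0000 Y0.0000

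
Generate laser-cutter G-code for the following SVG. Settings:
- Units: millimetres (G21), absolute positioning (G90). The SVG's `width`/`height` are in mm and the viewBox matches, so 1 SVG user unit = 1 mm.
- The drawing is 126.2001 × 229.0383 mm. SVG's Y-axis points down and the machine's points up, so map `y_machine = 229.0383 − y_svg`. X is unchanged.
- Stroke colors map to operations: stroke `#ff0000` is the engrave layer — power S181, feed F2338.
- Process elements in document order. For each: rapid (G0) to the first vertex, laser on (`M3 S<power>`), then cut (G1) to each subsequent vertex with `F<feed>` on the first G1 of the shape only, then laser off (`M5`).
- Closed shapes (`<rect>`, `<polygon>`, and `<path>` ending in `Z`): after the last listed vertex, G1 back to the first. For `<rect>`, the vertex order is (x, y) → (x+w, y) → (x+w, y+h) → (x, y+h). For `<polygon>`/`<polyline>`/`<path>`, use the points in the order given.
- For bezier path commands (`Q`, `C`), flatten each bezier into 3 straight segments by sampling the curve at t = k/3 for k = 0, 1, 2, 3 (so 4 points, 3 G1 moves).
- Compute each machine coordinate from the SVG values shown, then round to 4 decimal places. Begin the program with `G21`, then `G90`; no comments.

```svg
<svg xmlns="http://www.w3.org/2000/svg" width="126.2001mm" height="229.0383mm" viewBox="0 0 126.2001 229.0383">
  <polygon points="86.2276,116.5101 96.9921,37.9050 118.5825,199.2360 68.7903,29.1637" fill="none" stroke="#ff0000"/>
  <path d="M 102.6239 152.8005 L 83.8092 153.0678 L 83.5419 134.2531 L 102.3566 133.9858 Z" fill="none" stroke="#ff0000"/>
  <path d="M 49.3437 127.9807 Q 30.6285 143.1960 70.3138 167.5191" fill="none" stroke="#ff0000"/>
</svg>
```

viewBox `0 0 126.2001 229.0383` with mm width/height → 1 unit = 1 mm. Flip: y_m = 229.0383 − y_svg.

**Shape 1** — `<polygon>` closed polygon, stroke `#ff0000` → engrave (S181, F2338). Machine vertices: (86.2276,112.5282) → (96.9921,191.1333) → (118.5825,29.8023) → (68.7903,199.8746) → (86.2276,112.5282). Closed: final G1 returns to the first vertex.

**Shape 2** — `<path>` regular polygon, stroke `#ff0000` → engrave (S181, F2338). Machine vertices: (102.6239,76.2378) → (83.8092,75.9705) → (83.5419,94.7852) → (102.3566,95.0525) → (102.6239,76.2378). Closed: final G1 returns to the first vertex.

**Shape 3** — `<path>` quadratic bezier, stroke `#ff0000` → engrave (S181, F2338). Control points (SVG): P0=(49.3437,127.9807), P1=(30.6285,143.1960), P2=(70.3138,167.5191); sampled at t=k/3. Machine vertices: (49.3437,101.0576) → (43.3558,89.9021) → (50.3459,76.7226) → (70.3138,61.5192). Open path.

G21
G90
G0 X86.2276 Y112.5282
M3 S181
G1 X96.9921 Y191.1333 F2338
G1 X118.5825 Y29.8023
G1 X68.7903 Y199.8746
G1 X86.2276 Y112.5282
M5
G0 X102.6239 Y76.2378
M3 S181
G1 X83.8092 Y75.9705 F2338
G1 X83.5419 Y94.7852
G1 X102.3566 Y95.0525
G1 X102.6239 Y76.2378
M5
G0 X49.3437 Y101.0576
M3 S181
G1 X43.3558 Y89.9021 F2338
G1 X50.3459 Y76.7226
G1 X70.3138 Y61.5192
M5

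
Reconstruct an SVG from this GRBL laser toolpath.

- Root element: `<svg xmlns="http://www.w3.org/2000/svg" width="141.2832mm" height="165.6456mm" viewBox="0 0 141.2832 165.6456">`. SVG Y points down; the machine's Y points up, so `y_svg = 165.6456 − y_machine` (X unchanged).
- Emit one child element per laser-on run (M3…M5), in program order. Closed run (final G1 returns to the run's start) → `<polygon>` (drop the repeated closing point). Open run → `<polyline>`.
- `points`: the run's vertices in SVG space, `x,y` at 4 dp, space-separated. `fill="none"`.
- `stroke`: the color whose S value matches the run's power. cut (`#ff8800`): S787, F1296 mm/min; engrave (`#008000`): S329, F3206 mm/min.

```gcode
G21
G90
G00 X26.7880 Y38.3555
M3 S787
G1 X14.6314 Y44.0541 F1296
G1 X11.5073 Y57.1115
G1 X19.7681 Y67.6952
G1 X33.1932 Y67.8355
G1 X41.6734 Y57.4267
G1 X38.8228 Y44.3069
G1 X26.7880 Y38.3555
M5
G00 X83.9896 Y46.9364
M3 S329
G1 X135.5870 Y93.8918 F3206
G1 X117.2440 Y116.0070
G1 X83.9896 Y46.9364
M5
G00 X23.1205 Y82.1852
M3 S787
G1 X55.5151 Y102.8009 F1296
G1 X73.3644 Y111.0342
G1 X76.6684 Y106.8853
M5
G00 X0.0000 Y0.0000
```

<svg xmlns="http://www.w3.org/2000/svg" width="141.2832mm" height="165.6456mm" viewBox="0 0 141.2832 165.6456">
  <polygon points="26.7880,127.2901 14.6314,121.5915 11.5073,108.5341 19.7681,97.9504 33.1932,97.8101 41.6734,108.2189 38.8228,121.3387" fill="none" stroke="#ff8800"/>
  <polygon points="83.9896,118.7092 135.5870,71.7538 117.2440,49.6386" fill="none" stroke="#008000"/>
  <polyline points="23.1205,83.4604 55.5151,62.8447 73.3644,54.6114 76.6684,58.7603" fill="none" stroke="#ff8800"/>
</svg>

Machine Y-up, SVG Y-down with viewBox height 165.6456, so y_svg = 165.6456 − y_machine; X carries over.

Run 1: the run's S787 means `#ff8800` (cut). The run returns to its start, so emit a `<polygon>` with points (Y-flipped): 26.7880,127.2901 14.6314,121.5915 11.5073,108.5341 19.7681,97.9504 33.1932,97.8101 41.6734,108.2189 38.8228,121.3387.

Run 2: S329 ⇒ engrave layer `#008000`. The run returns to its start, so emit a `<polygon>` with points (Y-flipped): 83.9896,118.7092 135.5870,71.7538 117.2440,49.6386.

Run 3: power S787 maps to stroke `#ff8800` (cut). The run is open, so emit a `<polyline>` with points (Y-flipped): 23.1205,83.4604 55.5151,62.8447 73.3644,54.6114 76.6684,58.7603.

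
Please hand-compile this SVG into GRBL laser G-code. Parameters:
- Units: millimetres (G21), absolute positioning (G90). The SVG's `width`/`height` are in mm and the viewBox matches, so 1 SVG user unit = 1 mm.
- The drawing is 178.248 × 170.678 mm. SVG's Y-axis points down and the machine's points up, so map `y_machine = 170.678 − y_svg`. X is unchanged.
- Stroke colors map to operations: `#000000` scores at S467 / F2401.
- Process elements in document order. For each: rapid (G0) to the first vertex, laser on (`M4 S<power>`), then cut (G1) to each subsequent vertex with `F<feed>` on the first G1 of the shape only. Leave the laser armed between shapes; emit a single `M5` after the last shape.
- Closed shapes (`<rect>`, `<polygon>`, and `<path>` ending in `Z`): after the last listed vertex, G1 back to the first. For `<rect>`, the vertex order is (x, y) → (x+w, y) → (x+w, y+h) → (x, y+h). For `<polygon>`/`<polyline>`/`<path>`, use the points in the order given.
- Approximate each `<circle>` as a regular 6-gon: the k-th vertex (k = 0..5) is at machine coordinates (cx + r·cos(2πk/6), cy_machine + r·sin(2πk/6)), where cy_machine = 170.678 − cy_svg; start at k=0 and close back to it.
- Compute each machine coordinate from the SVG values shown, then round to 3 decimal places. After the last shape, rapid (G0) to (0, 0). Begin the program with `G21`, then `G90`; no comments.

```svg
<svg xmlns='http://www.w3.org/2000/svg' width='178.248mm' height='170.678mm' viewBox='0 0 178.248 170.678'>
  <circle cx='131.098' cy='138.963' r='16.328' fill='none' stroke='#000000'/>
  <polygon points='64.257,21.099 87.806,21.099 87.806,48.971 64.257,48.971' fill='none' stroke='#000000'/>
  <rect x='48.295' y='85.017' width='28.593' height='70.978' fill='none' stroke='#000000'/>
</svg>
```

Since the viewBox matches the mm dimensions, user units are millimetres directly. The only transform is the Y-flip y_m = 170.678 − y_svg.

Shape 1 is a circle drawn with `<circle>`. Its stroke #000000 means score at S467, F2401. After flipping Y the toolpath is (147.426,31.715) → (139.262,45.855) → (122.934,45.855) → (114.770,31.715) → (122.934,17.575) → (139.262,17.575) → (147.426,31.715), returning to the start.

Shape 2 is a rectangle drawn with `<polygon>`. Its stroke #000000 means score at S467, F2401. After flipping Y the toolpath is (64.257,149.579) → (87.806,149.579) → (87.806,121.707) → (64.257,121.707) → (64.257,149.579), returning to the start.

Shape 3 is a rectangle drawn with `<rect>`. Its stroke #000000 means score at S467, F2401. After flipping Y the toolpath is (48.295,85.661) → (76.888,85.661) → (76.888,14.683) → (48.295,14.683) → (48.295,85.661), returning to the start.

G21
G90
G0 X147.426 Y31.715
M4 S467
G1 X139.262 Y45.855 F2401
G1 X122.934 Y45.855
G1 X114.770 Y31.715
G1 X122.934 Y17.575
G1 X139.262 Y17.575
G1 X147.426 Y31.715
G0 X64.257 Y149.579
M4 S467
G1 X87.806 Y149.579 F2401
G1 X87.806 Y121.707
G1 X64.257 Y121.707
G1 X64.257 Y149.579
G0 X48.295 Y85.661
M4 S467
G1 X76.888 Y85.661 F2401
G1 X76.888 Y14.683
G1 X48.295 Y14.683
G1 X48.295 Y85.661
M5
G0 X0.000 Y0.000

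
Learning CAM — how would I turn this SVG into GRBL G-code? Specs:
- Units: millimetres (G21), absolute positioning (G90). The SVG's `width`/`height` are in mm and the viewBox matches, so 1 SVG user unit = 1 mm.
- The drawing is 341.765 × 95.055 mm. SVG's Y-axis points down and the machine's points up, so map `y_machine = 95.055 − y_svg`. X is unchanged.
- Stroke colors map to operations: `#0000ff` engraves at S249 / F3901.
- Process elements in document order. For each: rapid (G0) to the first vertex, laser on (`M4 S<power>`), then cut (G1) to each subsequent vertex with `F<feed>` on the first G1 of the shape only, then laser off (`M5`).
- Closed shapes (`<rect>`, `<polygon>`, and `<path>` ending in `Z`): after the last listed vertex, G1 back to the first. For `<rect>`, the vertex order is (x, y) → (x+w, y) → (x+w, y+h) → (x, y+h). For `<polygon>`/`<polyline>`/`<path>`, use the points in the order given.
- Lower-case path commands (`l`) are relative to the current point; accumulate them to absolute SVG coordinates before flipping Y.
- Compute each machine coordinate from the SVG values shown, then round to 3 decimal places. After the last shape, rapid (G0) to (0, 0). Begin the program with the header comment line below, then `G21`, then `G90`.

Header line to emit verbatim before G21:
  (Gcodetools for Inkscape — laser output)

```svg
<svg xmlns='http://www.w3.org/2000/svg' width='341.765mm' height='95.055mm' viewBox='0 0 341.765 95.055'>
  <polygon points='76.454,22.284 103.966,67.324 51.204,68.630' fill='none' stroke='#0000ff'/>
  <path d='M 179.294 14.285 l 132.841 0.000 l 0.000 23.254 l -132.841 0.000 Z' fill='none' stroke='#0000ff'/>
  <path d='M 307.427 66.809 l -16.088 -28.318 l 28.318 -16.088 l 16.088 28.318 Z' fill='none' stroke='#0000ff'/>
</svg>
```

(Gcodetools for Inkscape — laser output)
G21
G90
G0 X76.454 Y72.771
M4 S249
G1 X103.966 Y27.731 F3901
G1 X51.204 Y26.425
G1 X76.454 Y72.771
M5
G0 X179.294 Y80.770
M4 S249
G1 X312.135 Y80.770 F3901
G1 X312.135 Y57.516
G1 X179.294 Y57.516
G1 X179.294 Y80.770
M5
G0 X307.427 Y28.246
M4 S249
G1 X291.339 Y56.564 F3901
G1 X319.657 Y72.652
G1 X335.745 Y44.334
G1 X307.427 Y28.246
M5
G0 X0.000 Y0.000

Since the viewBox matches the mm dimensions, user units are millimetres directly. The only transform is the Y-flip y_m = 95.055 − y_svg.

Shape 1 is a regular polygon drawn with `<polygon>`. Its stroke #0000ff means engrave at S249, F3901. After flipping Y the toolpath is (76.454,72.771) → (103.966,27.731) → (51.204,26.425) → (76.454,72.771), returning to the start.

Shape 2 is a rectangle drawn with `<path>`. Its stroke #0000ff means engrave at S249, F3901. After flipping Y the toolpath is (179.294,80.770) → (312.135,80.770) → (312.135,57.516) → (179.294,57.516) → (179.294,80.770), returning to the start.

Shape 3 is a regular polygon drawn with `<path>`. Its stroke #0000ff means engrave at S249, F3901. After flipping Y the toolpath is (307.427,28.246) → (291.339,56.564) → (319.657,72.652) → (335.745,44.334) → (307.427,28.246), returning to the start.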